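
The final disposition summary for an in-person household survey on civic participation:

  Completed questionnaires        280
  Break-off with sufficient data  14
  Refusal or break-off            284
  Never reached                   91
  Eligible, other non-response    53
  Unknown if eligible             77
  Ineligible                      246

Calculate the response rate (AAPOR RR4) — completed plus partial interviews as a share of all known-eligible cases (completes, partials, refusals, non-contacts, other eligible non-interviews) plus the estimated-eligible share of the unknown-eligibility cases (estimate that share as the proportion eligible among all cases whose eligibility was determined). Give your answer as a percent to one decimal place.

Top: 280 + 14 = 294
Known eligible: 280 + 14 + 284 + 91 + 53 = 722
e = 722 / (722 + 246) = 722 / 968 = 0.7459
Eligible share of unknowns: 0.7459 × 77 = 57.43
Base: 722 + 57.43 = 779.43
RR4 = 294 / 779.43 = 0.3772

37.7%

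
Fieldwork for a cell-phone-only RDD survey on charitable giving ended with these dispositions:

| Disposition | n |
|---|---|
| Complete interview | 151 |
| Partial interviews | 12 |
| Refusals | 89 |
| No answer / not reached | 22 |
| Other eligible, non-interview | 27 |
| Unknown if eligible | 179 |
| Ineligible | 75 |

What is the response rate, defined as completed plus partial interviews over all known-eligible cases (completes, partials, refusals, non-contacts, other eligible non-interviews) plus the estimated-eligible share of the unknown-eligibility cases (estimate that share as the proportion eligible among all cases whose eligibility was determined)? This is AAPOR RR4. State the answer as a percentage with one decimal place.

Top = 151 + 12 = 163
Determined eligible = 151 + 12 + 89 + 22 + 27 = 301
e = 301 / (301 + 75) = 301 / 376 = 0.8005
Eligible share of unknowns = 0.8005 × 179 = 143.29
Denominator = 301 + 143.29 = 444.29
RR4 = 163 / 444.29 = 0.3669

36.7%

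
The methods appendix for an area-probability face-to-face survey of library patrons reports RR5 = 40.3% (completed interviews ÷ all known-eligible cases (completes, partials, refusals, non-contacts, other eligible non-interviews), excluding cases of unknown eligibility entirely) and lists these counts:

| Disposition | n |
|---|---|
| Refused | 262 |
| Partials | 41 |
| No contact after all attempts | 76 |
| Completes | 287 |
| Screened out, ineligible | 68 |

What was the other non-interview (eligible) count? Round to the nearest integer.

RR5 = 287 / D = 0.403
D = 287 / 0.403 = 712.2
Other denominator terms total 666
other non-interview (eligible) = 712.2 − 666 ≈ 46

46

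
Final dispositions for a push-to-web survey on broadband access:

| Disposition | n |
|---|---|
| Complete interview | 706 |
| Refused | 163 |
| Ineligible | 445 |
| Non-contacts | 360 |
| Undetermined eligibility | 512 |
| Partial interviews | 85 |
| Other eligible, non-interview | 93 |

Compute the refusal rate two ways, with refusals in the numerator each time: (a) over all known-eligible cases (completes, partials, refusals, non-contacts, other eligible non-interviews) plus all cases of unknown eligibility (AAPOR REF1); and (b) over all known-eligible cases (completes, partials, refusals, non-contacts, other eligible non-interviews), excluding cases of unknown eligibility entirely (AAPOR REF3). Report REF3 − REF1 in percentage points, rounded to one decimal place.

Num: 163
Denom: 706 + 85 + 163 + 360 + 93 + 512 = 1919
REF1 = 163 / 1919 = 0.0849
Denom: 706 + 85 + 163 + 360 + 93 = 1407
REF3 = 163 / 1407 = 0.1158
Difference = 11.58 − 8.49 = 3.09 percentage points

3.1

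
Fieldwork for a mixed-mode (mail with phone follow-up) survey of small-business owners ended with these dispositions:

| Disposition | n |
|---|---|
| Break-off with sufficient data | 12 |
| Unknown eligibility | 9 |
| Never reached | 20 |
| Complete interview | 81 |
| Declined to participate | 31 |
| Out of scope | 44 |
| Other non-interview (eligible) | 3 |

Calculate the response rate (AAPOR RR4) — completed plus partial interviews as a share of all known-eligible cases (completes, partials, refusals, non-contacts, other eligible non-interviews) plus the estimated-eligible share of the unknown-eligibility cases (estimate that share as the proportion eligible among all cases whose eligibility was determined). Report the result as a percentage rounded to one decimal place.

Numerator → 81 + 12 = 93
Eligible (known) → 81 + 12 + 31 + 20 + 3 = 147
e = 147 / (147 + 44) = 147 / 191 = 0.7696
e × U → 0.7696 × 9 = 6.93
Denominator → 147 + 6.93 = 153.93
RR4 = 93 / 153.93 = 0.6042

60.4%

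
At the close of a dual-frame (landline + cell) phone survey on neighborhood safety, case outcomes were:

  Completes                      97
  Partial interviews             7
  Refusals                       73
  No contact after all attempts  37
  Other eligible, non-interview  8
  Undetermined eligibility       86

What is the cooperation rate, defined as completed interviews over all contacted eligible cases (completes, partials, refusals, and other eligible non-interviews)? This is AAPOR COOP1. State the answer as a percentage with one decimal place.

52.4%

Num → 97
Denominator → 97 + 7 + 73 + 8 = 185
COOP1 = 97 / 185 = 0.5243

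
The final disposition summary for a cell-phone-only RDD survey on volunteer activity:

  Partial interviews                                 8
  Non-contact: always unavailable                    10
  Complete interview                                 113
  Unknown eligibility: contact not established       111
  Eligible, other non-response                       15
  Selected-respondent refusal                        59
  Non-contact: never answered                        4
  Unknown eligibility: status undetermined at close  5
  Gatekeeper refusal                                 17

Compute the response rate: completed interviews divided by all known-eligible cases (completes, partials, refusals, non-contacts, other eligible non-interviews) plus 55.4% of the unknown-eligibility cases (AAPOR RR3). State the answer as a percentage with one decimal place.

38.9%

Refusals = 17 + 59 = 76
Non-contacts = 4 + 10 = 14
Unknown if eligible = 111 + 5 = 116
Top → 113
Eligible (known) → 113 + 8 + 76 + 14 + 15 = 226
Eligible share of unknowns → 0.5540 × 116 = 64.26
Denominator → 226 + 64.26 = 290.26
RR3 = 113 / 290.26 = 0.3893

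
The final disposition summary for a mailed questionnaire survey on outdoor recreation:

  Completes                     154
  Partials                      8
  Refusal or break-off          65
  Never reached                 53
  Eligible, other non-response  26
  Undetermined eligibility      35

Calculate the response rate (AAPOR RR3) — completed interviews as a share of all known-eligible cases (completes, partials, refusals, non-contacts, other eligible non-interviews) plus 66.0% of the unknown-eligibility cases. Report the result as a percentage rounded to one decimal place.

46.8%

Top → 154
Eligible (known) → 154 + 8 + 65 + 53 + 26 = 306
e × U → 0.6600 × 35 = 23.10
Denominator → 306 + 23.10 = 329.10
RR3 = 154 / 329.10 = 0.4679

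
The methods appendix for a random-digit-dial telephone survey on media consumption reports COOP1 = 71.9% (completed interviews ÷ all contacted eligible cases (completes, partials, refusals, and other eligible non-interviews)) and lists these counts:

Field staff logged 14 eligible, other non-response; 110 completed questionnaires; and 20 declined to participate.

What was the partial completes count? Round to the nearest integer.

9

COOP1 = 110 / D = 0.719
D = 110 / 0.719 = 153.0
Remaining denominator categories sum to 144
partial completes = 153.0 − 144 ≈ 9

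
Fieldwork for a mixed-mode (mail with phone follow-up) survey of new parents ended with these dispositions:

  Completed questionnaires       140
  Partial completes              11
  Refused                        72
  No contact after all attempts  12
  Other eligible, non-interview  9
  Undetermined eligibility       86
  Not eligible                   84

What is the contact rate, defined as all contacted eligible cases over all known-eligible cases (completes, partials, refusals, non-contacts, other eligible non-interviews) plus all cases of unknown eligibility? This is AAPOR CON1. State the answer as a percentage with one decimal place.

Numerator → 140 + 11 + 72 + 9 = 232
Denominator → 140 + 11 + 72 + 12 + 9 + 86 = 330
CON1 = 232 / 330 = 0.7030

70.3%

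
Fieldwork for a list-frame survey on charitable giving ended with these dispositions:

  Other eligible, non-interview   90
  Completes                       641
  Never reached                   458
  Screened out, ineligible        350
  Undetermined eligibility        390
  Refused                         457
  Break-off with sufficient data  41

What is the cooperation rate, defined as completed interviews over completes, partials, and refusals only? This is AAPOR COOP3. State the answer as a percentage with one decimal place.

Top → 641
Denominator → 641 + 41 + 457 = 1139
COOP3 = 641 / 1139 = 0.5628

56.3%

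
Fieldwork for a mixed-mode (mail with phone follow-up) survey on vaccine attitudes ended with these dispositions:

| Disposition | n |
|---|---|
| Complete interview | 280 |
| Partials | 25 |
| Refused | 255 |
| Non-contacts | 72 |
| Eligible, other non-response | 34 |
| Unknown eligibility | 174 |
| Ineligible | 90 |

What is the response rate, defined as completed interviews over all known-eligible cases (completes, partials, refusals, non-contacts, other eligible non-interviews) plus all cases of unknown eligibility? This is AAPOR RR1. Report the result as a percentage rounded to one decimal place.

Num: 280
Denom: 280 + 25 + 255 + 72 + 34 + 174 = 840
RR1 = 280 / 840 = 0.3333

33.3%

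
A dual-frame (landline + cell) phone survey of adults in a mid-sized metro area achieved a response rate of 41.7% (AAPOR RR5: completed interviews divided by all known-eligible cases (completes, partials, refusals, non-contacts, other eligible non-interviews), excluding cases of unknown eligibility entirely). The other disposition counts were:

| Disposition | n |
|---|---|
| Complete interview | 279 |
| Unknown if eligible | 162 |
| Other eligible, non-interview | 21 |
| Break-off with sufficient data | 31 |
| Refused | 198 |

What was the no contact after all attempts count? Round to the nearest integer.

RR5 = 279 / D = 0.417
D = 279 / 0.417 = 669.1
Remaining denominator categories sum to 529
no contact after all attempts = 669.1 − 529 ≈ 140

140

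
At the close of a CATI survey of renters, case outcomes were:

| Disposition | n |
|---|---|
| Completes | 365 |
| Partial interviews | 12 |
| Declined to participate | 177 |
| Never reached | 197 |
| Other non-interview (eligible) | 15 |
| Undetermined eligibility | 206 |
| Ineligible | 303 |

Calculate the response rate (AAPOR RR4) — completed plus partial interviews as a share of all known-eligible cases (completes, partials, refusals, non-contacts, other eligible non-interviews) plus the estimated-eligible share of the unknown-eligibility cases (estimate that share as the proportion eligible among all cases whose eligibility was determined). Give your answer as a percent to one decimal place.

Num = 365 + 12 = 377
Determined eligible = 365 + 12 + 177 + 197 + 15 = 766
e = 766 / (766 + 303) = 766 / 1069 = 0.7166
Eligible share of unknowns = 0.7166 × 206 = 147.62
Denominator = 766 + 147.62 = 913.62
RR4 = 377 / 913.62 = 0.4126

41.3%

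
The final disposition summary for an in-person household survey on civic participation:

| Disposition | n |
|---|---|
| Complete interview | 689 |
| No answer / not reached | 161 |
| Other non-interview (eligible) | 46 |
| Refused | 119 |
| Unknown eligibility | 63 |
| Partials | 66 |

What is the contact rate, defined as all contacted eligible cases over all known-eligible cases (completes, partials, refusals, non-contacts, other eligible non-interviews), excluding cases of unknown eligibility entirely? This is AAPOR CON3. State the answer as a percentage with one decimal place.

85.1%

Top: 689 + 66 + 119 + 46 = 920
Denominator: 689 + 66 + 119 + 161 + 46 = 1081
CON3 = 920 / 1081 = 0.8511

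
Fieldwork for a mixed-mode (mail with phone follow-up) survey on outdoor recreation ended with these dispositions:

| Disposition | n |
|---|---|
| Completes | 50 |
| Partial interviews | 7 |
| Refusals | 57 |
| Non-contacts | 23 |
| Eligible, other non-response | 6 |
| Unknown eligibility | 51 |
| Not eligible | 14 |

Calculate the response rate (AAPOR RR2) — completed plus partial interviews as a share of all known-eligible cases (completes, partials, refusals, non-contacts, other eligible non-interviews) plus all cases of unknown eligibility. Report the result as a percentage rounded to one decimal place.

29.4%

Top: 50 + 7 = 57
Denominator: 50 + 7 + 57 + 23 + 6 + 51 = 194
RR2 = 57 / 194 = 0.2938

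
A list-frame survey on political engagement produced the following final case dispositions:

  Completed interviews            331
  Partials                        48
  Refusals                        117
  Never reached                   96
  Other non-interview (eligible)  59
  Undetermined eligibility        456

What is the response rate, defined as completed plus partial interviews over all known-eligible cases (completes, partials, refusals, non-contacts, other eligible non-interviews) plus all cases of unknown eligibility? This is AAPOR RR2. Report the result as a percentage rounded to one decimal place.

Num → 331 + 48 = 379
Denom → 331 + 48 + 117 + 96 + 59 + 456 = 1107
RR2 = 379 / 1107 = 0.3424

34.2%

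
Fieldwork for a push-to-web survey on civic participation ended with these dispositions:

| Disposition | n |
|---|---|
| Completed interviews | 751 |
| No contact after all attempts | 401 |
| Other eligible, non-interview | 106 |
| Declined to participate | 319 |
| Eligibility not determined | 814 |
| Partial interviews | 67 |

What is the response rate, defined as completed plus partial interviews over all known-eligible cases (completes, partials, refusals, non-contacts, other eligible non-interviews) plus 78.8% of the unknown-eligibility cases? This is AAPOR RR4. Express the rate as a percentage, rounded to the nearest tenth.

35.8%

Num = 751 + 67 = 818
Determined eligible = 751 + 67 + 319 + 401 + 106 = 1644
e × U = 0.7880 × 814 = 641.43
Denominator = 1644 + 641.43 = 2285.43
RR4 = 818 / 2285.43 = 0.3579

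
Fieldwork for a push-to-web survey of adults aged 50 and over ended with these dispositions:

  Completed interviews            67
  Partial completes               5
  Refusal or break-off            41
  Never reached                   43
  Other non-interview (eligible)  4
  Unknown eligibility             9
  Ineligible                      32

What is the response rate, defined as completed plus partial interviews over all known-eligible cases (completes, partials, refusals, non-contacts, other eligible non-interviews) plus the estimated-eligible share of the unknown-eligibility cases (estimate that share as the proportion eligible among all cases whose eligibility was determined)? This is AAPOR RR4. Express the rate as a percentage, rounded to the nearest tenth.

43.0%

Numerator = 67 + 5 = 72
Determined eligible = 67 + 5 + 41 + 43 + 4 = 160
e = 160 / (160 + 32) = 160 / 192 = 0.8333
Estimated eligible among unknowns = 0.8333 × 9 = 7.50
Denominator = 160 + 7.50 = 167.50
RR4 = 72 / 167.50 = 0.4299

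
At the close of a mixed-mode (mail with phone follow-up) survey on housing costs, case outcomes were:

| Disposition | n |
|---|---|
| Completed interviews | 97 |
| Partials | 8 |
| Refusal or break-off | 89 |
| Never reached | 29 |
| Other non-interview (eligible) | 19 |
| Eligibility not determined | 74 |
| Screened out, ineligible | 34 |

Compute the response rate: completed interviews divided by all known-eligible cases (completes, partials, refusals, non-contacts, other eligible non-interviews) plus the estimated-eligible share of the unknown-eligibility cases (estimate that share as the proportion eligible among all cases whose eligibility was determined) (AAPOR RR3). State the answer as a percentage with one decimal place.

Numerator → 97
Known eligible → 97 + 8 + 89 + 29 + 19 = 242
e = 242 / (242 + 34) = 242 / 276 = 0.8768
Eligible share of unknowns → 0.8768 × 74 = 64.88
Base → 242 + 64.88 = 306.88
RR3 = 97 / 306.88 = 0.3161

31.6%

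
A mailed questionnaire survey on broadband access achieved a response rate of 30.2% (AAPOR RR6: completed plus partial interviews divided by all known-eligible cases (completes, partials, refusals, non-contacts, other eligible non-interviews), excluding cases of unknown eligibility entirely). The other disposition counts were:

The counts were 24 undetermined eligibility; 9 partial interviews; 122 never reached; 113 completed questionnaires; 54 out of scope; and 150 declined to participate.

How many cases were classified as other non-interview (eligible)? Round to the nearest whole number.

Top = 113 + 9 = 122
RR6 = 122 / D = 0.302
D = 122 / 0.302 = 404.0
Remaining denominator categories sum to 394
other non-interview (eligible) = 404.0 − 394 ≈ 10

10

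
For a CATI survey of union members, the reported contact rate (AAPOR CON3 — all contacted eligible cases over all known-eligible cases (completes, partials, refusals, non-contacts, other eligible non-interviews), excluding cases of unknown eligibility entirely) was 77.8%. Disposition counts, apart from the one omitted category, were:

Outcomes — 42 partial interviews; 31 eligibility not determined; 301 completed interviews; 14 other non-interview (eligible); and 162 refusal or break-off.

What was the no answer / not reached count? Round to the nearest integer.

148

Top → 301 + 42 + 162 + 14 = 519
CON3 = 519 / D = 0.778
D = 519 / 0.778 = 667.1
Remaining denominator categories sum to 519
no answer / not reached = 667.1 − 519 ≈ 148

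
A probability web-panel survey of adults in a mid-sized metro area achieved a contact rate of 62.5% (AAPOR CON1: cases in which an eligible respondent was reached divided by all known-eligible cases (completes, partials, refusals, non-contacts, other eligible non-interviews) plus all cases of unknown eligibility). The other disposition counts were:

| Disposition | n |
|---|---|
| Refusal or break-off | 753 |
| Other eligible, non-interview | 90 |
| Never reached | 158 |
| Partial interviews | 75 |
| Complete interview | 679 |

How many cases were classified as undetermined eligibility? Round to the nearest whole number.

800

Num: 679 + 75 + 753 + 90 = 1597
CON1 = 1597 / D = 0.625
D = 1597 / 0.625 = 2555.2
Remaining denominator categories sum to 1755
undetermined eligibility = 2555.2 − 1755 ≈ 800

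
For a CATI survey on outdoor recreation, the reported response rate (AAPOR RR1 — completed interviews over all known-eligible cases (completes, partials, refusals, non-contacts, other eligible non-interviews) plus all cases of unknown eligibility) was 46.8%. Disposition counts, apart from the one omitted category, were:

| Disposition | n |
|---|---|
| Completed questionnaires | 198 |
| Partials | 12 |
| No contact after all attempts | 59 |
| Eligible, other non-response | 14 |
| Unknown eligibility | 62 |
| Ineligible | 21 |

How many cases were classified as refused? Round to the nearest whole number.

78

RR1 = 198 / D = 0.468
D = 198 / 0.468 = 423.1
Rest of base = 345
refused = 423.1 − 345 ≈ 78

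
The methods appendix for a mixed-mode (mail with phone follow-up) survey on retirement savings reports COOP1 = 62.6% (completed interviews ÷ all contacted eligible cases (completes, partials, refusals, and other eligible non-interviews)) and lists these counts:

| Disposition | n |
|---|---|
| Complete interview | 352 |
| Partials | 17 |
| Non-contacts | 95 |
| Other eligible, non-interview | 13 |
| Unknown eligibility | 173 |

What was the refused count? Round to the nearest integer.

COOP1 = 352 / D = 0.626
D = 352 / 0.626 = 562.3
Other denominator terms total 382
refused = 562.3 − 382 ≈ 180

180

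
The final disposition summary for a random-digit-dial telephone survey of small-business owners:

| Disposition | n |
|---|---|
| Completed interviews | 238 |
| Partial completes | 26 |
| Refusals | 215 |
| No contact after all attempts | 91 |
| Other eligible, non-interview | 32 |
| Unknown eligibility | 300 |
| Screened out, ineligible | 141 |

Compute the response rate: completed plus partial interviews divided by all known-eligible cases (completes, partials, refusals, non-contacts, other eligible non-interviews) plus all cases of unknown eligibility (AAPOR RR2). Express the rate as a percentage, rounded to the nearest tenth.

Top = 238 + 26 = 264
Denom = 238 + 26 + 215 + 91 + 32 + 300 = 902
RR2 = 264 / 902 = 0.2927

29.3%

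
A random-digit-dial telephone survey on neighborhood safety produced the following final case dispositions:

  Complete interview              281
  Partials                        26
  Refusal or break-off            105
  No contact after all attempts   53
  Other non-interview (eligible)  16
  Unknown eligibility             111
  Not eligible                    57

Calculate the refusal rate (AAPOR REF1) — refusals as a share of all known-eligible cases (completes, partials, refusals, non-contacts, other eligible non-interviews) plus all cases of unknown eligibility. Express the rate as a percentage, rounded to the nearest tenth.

Top: 105
Denominator: 281 + 26 + 105 + 53 + 16 + 111 = 592
REF1 = 105 / 592 = 0.1774

17.7%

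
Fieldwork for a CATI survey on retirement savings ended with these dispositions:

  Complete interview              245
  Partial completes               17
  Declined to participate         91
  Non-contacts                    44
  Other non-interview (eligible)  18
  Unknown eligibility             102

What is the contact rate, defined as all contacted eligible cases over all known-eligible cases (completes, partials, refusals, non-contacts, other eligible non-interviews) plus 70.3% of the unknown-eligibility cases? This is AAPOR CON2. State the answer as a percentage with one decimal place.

76.2%

Top = 245 + 17 + 91 + 18 = 371
Known eligible = 245 + 17 + 91 + 44 + 18 = 415
Estimated eligible among unknowns = 0.7030 × 102 = 71.71
Denominator = 415 + 71.71 = 486.71
CON2 = 371 / 486.71 = 0.7623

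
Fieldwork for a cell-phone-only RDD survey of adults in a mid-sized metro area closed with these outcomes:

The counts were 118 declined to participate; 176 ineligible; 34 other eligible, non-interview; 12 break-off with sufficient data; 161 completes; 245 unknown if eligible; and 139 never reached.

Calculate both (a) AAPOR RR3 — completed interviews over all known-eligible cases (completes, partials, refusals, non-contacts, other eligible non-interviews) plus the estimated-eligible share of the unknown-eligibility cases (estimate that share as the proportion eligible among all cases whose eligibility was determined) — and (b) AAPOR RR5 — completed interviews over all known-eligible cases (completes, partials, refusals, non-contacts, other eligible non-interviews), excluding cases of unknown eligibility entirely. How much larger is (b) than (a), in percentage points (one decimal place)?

Numerator → 161
Determined eligible → 161 + 12 + 118 + 139 + 34 = 464
e = 464 / (464 + 176) = 464 / 640 = 0.7250
Estimated eligible among unknowns → 0.7250 × 245 = 177.62
Denominator → 464 + 177.62 = 641.62
RR3 = 161 / 641.62 = 0.2509
Denominator → 161 + 12 + 118 + 139 + 34 = 464
RR5 = 161 / 464 = 0.3470
Difference = 34.70 − 25.09 = 9.61 percentage points

9.6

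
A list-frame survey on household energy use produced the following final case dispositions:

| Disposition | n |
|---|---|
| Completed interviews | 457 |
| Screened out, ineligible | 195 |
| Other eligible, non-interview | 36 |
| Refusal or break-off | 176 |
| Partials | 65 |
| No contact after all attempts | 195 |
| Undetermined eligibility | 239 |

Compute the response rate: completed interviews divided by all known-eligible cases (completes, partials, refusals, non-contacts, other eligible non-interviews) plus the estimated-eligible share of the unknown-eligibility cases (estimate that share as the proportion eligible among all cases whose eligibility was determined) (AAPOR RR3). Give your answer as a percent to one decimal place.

Top: 457
Eligible (known): 457 + 65 + 176 + 195 + 36 = 929
e = 929 / (929 + 195) = 929 / 1124 = 0.8265
Estimated eligible among unknowns: 0.8265 × 239 = 197.53
Denominator: 929 + 197.53 = 1126.53
RR3 = 457 / 1126.53 = 0.4057

40.6%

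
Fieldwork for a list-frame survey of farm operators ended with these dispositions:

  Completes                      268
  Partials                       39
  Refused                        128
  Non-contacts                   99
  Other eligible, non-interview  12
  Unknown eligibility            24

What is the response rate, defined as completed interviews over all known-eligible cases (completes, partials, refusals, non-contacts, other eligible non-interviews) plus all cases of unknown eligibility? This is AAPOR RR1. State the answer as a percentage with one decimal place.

Num → 268
Denom → 268 + 39 + 128 + 99 + 12 + 24 = 570
RR1 = 268 / 570 = 0.4702

47.0%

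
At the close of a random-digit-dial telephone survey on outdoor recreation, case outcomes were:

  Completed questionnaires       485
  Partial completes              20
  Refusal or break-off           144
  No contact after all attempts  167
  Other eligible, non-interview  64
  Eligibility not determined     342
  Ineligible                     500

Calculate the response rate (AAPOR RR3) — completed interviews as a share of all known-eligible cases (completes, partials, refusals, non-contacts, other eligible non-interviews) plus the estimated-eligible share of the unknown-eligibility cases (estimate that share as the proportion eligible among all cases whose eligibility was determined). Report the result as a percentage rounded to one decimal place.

Num = 485
Determined eligible = 485 + 20 + 144 + 167 + 64 = 880
e = 880 / (880 + 500) = 880 / 1380 = 0.6377
e × U = 0.6377 × 342 = 218.09
Denominator = 880 + 218.09 = 1098.09
RR3 = 485 / 1098.09 = 0.4417

44.2%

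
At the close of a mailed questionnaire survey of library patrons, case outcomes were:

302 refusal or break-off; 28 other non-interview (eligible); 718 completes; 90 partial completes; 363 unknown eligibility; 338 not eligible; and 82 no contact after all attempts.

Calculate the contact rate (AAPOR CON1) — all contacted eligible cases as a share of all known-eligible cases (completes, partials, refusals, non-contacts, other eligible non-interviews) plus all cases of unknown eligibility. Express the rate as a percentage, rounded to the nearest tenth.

71.9%

Numerator: 718 + 90 + 302 + 28 = 1138
Denom: 718 + 90 + 302 + 82 + 28 + 363 = 1583
CON1 = 1138 / 1583 = 0.7189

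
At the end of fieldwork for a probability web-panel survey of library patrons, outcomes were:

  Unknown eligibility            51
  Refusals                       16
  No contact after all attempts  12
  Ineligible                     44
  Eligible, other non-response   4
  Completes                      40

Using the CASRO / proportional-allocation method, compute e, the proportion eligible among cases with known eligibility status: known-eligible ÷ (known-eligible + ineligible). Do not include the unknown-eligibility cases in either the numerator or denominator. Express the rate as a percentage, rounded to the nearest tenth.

Eligible (known): 40 + 16 + 12 + 4 = 72
e = 72 / (72 + 44) = 72 / 116 = 0.6207

62.1%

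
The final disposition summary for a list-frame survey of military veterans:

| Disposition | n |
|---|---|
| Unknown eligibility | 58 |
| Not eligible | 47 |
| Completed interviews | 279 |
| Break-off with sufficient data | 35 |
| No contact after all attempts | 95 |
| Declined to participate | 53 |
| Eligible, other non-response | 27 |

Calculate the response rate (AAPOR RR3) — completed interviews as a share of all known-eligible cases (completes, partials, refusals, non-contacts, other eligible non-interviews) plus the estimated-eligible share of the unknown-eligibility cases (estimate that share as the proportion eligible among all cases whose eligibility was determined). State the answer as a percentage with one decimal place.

51.5%

Top → 279
Known eligible → 279 + 35 + 53 + 95 + 27 = 489
e = 489 / (489 + 47) = 489 / 536 = 0.9123
Eligible share of unknowns → 0.9123 × 58 = 52.91
Base → 489 + 52.91 = 541.91
RR3 = 279 / 541.91 = 0.5148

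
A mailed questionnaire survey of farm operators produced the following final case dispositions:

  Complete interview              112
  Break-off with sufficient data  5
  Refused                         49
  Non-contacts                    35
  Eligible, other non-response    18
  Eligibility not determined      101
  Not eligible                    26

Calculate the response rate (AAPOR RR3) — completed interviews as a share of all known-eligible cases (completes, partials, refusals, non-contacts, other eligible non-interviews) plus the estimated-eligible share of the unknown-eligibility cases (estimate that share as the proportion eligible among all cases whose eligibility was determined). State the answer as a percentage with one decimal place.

36.2%

Numerator = 112
Eligible (known) = 112 + 5 + 49 + 35 + 18 = 219
e = 219 / (219 + 26) = 219 / 245 = 0.8939
Eligible share of unknowns = 0.8939 × 101 = 90.28
Denominator = 219 + 90.28 = 309.28
RR3 = 112 / 309.28 = 0.3621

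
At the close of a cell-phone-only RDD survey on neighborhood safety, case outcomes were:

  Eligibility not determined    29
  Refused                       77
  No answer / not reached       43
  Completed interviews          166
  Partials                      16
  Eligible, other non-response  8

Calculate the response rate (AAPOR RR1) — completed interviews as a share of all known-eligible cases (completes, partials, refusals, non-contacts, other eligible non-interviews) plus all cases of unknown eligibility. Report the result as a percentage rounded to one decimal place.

49.0%

Top = 166
Denom = 166 + 16 + 77 + 43 + 8 + 29 = 339
RR1 = 166 / 339 = 0.4897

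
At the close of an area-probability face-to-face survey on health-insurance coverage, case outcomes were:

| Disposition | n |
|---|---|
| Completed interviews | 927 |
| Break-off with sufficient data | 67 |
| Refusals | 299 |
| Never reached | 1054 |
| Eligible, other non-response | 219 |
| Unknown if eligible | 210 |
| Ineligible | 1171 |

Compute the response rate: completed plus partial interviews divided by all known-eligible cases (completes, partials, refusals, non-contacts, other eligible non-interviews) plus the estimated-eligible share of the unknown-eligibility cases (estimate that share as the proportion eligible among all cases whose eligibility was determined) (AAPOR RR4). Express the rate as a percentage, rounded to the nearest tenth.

Num → 927 + 67 = 994
Determined eligible → 927 + 67 + 299 + 1054 + 219 = 2566
e = 2566 / (2566 + 1171) = 2566 / 3737 = 0.6866
e × U → 0.6866 × 210 = 144.19
Base → 2566 + 144.19 = 2710.19
RR4 = 994 / 2710.19 = 0.3668

36.7%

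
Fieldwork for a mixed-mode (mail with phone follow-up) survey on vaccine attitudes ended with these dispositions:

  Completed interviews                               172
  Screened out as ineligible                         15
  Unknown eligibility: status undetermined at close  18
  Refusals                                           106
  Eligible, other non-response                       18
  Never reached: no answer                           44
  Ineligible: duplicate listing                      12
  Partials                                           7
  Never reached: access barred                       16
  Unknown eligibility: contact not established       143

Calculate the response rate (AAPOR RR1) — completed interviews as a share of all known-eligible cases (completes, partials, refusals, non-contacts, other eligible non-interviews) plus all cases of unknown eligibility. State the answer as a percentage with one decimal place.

Non-contacts = 44 + 16 = 60
Undetermined eligibility = 143 + 18 = 161
Ineligible = 15 + 12 = 27
Numerator → 172
Denominator → 172 + 7 + 106 + 60 + 18 + 161 = 524
RR1 = 172 / 524 = 0.3282

32.8%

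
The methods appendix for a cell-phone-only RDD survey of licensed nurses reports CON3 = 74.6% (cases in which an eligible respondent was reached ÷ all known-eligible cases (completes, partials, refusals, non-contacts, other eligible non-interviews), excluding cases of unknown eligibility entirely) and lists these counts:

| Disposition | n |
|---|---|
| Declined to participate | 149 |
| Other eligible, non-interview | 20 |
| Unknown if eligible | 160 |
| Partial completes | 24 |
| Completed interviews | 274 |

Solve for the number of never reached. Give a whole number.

Top → 274 + 24 + 149 + 20 = 467
CON3 = 467 / D = 0.746
D = 467 / 0.746 = 626.0
Rest of base = 467
never reached = 626.0 − 467 ≈ 159

159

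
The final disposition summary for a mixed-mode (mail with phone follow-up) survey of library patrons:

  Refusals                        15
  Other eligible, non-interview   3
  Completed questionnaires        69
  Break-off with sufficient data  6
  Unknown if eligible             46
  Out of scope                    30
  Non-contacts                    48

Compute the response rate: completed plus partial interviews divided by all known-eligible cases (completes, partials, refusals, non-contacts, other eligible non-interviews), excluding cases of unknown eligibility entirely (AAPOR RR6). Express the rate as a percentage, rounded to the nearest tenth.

53.2%

Top = 69 + 6 = 75
Denom = 69 + 6 + 15 + 48 + 3 = 141
RR6 = 75 / 141 = 0.5319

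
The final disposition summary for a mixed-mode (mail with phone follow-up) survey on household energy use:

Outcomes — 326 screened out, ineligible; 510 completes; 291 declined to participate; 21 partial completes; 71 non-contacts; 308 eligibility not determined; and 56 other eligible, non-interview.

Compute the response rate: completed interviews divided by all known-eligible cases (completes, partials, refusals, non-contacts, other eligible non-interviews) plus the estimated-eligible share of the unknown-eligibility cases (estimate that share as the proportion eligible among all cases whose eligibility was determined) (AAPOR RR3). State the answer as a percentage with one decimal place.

43.3%

Numerator = 510
Determined eligible = 510 + 21 + 291 + 71 + 56 = 949
e = 949 / (949 + 326) = 949 / 1275 = 0.7443
Estimated eligible among unknowns = 0.7443 × 308 = 229.24
Denom = 949 + 229.24 = 1178.24
RR3 = 510 / 1178.24 = 0.4328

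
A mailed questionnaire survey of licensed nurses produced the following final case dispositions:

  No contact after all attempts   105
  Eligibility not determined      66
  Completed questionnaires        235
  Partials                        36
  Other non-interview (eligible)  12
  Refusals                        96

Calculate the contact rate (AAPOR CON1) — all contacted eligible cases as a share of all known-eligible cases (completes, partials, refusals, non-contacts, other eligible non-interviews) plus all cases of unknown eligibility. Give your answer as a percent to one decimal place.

68.9%

Numerator → 235 + 36 + 96 + 12 = 379
Base → 235 + 36 + 96 + 105 + 12 + 66 = 550
CON1 = 379 / 550 = 0.6891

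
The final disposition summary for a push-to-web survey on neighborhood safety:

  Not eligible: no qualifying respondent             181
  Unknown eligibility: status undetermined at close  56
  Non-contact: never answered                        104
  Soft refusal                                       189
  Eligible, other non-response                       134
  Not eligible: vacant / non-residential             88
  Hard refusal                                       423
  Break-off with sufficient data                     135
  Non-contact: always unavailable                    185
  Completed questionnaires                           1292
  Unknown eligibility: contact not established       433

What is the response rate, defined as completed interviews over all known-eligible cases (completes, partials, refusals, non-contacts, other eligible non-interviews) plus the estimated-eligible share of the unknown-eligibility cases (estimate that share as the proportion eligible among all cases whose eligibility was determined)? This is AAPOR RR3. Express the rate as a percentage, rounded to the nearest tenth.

44.5%

Refusals = 423 + 189 = 612
No answer / not reached = 104 + 185 = 289
Undetermined eligibility = 433 + 56 = 489
Ineligible = 181 + 88 = 269
Numerator = 1292
Eligible (known) = 1292 + 135 + 612 + 289 + 134 = 2462
e = 2462 / (2462 + 269) = 2462 / 2731 = 0.9015
Eligible share of unknowns = 0.9015 × 489 = 440.83
Denom = 2462 + 440.83 = 2902.83
RR3 = 1292 / 2902.83 = 0.4451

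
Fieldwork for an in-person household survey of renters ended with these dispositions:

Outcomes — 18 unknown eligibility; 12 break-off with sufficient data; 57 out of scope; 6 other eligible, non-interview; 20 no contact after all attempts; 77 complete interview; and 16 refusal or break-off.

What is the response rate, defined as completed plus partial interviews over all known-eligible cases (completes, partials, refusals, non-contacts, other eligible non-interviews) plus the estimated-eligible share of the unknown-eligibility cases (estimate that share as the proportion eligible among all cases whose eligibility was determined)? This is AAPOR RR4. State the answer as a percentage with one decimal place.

Numerator → 77 + 12 = 89
Known eligible → 77 + 12 + 16 + 20 + 6 = 131
e = 131 / (131 + 57) = 131 / 188 = 0.6968
Estimated eligible among unknowns → 0.6968 × 18 = 12.54
Denom → 131 + 12.54 = 143.54
RR4 = 89 / 143.54 = 0.6200

62.0%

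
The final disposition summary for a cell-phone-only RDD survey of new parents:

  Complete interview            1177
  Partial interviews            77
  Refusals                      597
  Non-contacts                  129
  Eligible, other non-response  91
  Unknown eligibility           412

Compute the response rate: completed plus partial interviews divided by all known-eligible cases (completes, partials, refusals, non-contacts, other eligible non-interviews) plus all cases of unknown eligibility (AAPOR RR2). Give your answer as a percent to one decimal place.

Num → 1177 + 77 = 1254
Denominator → 1177 + 77 + 597 + 129 + 91 + 412 = 2483
RR2 = 1254 / 2483 = 0.5050

50.5%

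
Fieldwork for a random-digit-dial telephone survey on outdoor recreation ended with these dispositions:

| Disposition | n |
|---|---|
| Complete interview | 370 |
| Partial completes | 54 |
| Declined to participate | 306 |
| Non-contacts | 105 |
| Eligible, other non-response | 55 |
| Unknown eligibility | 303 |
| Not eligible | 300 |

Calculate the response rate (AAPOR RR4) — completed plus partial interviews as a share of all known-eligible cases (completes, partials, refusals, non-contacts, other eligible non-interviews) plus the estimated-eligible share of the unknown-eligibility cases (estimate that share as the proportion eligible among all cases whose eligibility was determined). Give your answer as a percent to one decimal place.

38.0%

Top: 370 + 54 = 424
Eligible (known): 370 + 54 + 306 + 105 + 55 = 890
e = 890 / (890 + 300) = 890 / 1190 = 0.7479
Eligible share of unknowns: 0.7479 × 303 = 226.61
Denominator: 890 + 226.61 = 1116.61
RR4 = 424 / 1116.61 = 0.3797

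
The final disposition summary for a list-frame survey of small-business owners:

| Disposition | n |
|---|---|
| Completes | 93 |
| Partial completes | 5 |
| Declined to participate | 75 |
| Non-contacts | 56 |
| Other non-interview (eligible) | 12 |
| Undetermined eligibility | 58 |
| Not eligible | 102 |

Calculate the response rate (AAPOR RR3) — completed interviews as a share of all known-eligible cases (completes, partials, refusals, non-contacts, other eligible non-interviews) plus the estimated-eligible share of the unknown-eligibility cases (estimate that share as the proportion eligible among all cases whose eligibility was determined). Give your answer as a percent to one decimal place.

33.0%

Top: 93
Known eligible: 93 + 5 + 75 + 56 + 12 = 241
e = 241 / (241 + 102) = 241 / 343 = 0.7026
e × U: 0.7026 × 58 = 40.75
Base: 241 + 40.75 = 281.75
RR3 = 93 / 281.75 = 0.3301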